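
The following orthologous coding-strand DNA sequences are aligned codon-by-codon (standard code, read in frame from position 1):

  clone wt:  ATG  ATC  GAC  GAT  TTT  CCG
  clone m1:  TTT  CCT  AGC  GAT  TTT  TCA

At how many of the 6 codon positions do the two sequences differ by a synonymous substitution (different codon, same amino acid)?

Codon 1: ATG Met / TTT Phe — nonsynonymous.
Codon 2: ATC Ile / CCT Pro — nonsynonymous.
Codon 3: GAC Asp / AGC Ser — nonsynonymous.
Codon 4: GAT Asp / GAT Asp — identical.
Codon 5: TTT Phe / TTT Phe — identical.
Codon 6: CCG Pro / TCA Ser — nonsynonymous.
Synonymous differences: 0.

0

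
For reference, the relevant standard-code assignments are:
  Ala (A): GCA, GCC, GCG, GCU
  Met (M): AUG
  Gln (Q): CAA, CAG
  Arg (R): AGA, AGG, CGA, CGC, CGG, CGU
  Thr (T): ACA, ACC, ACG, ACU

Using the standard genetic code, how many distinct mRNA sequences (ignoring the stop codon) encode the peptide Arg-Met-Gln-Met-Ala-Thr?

192

Arg: 6 codons.
Met: 1 codon.
Gln: 2 codons.
Met: 1 codon.
Ala: 4 codons.
Thr: 4 codons.
6 × 1 × 2 × 1 × 4 × 4 = 192.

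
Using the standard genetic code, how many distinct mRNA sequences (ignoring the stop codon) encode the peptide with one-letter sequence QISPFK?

576

Gln: 2 codons.
Ile: 3 codons.
Ser: 6 codons.
Pro: 4 codons.
Phe: 2 codons.
Lys: 2 codons.
2 × 3 × 6 × 4 × 2 × 2 = 576.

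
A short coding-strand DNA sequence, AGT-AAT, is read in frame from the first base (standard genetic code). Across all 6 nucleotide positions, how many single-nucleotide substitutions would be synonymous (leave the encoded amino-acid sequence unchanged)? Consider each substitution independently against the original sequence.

2

Codon 1 (AGT, Ser): 1 synonymous substitution.
Codon 2 (AAT, Asn): 1 synonymous substitution.
Total: 1 + 1 = 2.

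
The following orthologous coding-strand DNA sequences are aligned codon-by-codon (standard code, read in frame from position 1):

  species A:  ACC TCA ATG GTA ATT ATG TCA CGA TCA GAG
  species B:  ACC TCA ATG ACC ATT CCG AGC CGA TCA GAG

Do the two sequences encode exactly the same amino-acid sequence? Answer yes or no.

no

Codon 1: ACC Thr / ACC Thr — identical.
Codon 2: TCA Ser / TCA Ser — identical.
Codon 3: ATG Met / ATG Met — identical.
Codon 4: GTA Val / ACC Thr — nonsynonymous.
Codon 5: ATT Ile / ATT Ile — identical.
Codon 6: ATG Met / CCG Pro — nonsynonymous.
Codon 7: TCA Ser / AGC Ser — synonymous.
Codon 8: CGA Arg / CGA Arg — identical.
Codon 9: TCA Ser / TCA Ser — identical.
Codon 10: GAG Glu / GAG Glu — identical.
Nonsynonymous differences: 2 → different protein.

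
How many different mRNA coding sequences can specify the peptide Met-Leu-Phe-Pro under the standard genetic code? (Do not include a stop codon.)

48

Met: 1 codon.
Leu: 6 codons.
Phe: 2 codons.
Pro: 4 codons.
1 × 6 × 2 × 4 = 48.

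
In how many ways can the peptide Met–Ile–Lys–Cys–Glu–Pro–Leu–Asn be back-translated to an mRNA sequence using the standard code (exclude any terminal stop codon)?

1152

Met: 1 codon.
Ile: 3 codons.
Lys: 2 codons.
Cys: 2 codons.
Glu: 2 codons.
Pro: 4 codons.
Leu: 6 codons.
Asn: 2 codons.
1 × 3 × 2 × 2 × 2 × 4 × 6 × 2 = 1152.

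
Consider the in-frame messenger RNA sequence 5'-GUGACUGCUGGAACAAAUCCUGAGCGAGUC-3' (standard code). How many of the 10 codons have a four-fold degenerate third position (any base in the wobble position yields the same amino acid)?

8

Codon 1 GUG (Val): third position 4-fold.
Codon 2 ACU (Thr): third position 4-fold.
Codon 3 GCU (Ala): third position 4-fold.
Codon 4 GGA (Gly): third position 4-fold.
Codon 5 ACA (Thr): third position 4-fold.
Codon 6 AAU (Asn): third position 2-fold.
Codon 7 CCU (Pro): third position 4-fold.
Codon 8 GAG (Glu): third position 2-fold.
Codon 9 CGA (Arg): third position 4-fold.
Codon 10 GUC (Val): third position 4-fold.
Four-fold degenerate third positions: 8.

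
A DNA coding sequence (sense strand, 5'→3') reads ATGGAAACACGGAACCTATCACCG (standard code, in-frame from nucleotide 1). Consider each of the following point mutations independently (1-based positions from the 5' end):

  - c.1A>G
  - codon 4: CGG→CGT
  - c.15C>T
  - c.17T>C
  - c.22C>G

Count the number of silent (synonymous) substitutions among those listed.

2

Codon 1: ATG (Met) → GTG (Val) — missense.
Codon 4: CGG (Arg) → CGT (Arg) — synonymous.
Codon 5: AAC (Asn) → AAT (Asn) — synonymous.
Codon 6: CTA (Leu) → CCA (Pro) — missense.
Codon 8: CCG (Pro) → GCG (Ala) — missense.
Synonymous: 2 of 5.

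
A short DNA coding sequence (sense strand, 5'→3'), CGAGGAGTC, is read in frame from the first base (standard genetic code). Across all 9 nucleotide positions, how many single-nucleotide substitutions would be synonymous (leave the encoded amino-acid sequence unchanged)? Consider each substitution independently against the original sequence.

Codon 1 (CGA, Arg): 4 synonymous substitutions.
Codon 2 (GGA, Gly): 3 synonymous substitutions.
Codon 3 (GTC, Val): 3 synonymous substitutions.
Total: 4 + 3 + 3 = 10.

10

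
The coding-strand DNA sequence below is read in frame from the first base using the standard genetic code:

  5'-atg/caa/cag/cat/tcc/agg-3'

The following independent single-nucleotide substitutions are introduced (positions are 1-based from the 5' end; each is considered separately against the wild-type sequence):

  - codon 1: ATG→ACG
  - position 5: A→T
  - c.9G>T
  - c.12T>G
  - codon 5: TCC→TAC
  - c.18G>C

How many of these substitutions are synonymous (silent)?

0

Codon 1: ATG (Met) → ACG (Thr) — missense.
Codon 2: CAA (Gln) → CTA (Leu) — missense.
Codon 3: CAG (Gln) → CAT (His) — missense.
Codon 4: CAT (His) → CAG (Gln) — missense.
Codon 5: TCC (Ser) → TAC (Tyr) — missense.
Codon 6: AGG (Arg) → AGC (Ser) — missense.
Synonymous: 0 of 6.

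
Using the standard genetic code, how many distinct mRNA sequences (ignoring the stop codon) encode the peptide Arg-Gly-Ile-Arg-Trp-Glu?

864

Arg: 6 codons.
Gly: 4 codons.
Ile: 3 codons.
Arg: 6 codons.
Trp: 1 codon.
Glu: 2 codons.
6 × 4 × 3 × 6 × 1 × 2 = 864.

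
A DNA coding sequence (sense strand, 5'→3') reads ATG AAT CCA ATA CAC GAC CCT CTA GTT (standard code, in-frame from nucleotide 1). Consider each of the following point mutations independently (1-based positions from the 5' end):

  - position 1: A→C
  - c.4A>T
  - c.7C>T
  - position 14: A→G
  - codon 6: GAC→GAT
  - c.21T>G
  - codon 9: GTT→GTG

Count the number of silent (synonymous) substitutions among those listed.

3

Codon 1: ATG (Met) → CTG (Leu) — missense.
Codon 2: AAT (Asn) → TAT (Tyr) — missense.
Codon 3: CCA (Pro) → TCA (Ser) — missense.
Codon 5: CAC (His) → CGC (Arg) — missense.
Codon 6: GAC (Asp) → GAT (Asp) — synonymous.
Codon 7: CCT (Pro) → CCG (Pro) — synonymous.
Codon 9: GTT (Val) → GTG (Val) — synonymous.
Synonymous: 3 of 7.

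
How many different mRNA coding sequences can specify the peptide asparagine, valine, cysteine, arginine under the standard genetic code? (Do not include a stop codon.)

Asn: 2 codons.
Val: 4 codons.
Cys: 2 codons.
Arg: 6 codons.
2 × 4 × 2 × 6 = 96.

96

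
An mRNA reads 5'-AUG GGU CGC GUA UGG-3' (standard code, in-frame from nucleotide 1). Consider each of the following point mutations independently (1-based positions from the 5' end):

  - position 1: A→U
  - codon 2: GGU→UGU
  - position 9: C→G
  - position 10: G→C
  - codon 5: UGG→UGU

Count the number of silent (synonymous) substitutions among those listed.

Codon 1: AUG (Met) → UUG (Leu) — missense.
Codon 2: GGU (Gly) → UGU (Cys) — missense.
Codon 3: CGC (Arg) → CGG (Arg) — synonymous.
Codon 4: GUA (Val) → CUA (Leu) — missense.
Codon 5: UGG (Trp) → UGU (Cys) — missense.
Synonymous: 1 of 5.

1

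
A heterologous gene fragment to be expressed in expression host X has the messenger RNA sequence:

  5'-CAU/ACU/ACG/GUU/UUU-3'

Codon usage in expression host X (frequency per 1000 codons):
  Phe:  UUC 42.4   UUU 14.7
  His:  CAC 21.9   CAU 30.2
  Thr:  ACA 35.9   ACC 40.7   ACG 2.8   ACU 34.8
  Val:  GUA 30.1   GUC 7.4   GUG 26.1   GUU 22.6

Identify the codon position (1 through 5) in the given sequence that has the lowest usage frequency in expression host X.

3

Codon 1 CAU (His): 30.2 per 1000.
Codon 2 ACU (Thr): 34.8 per 1000.
Codon 3 ACG (Thr): 2.8 per 1000.
Codon 4 GUU (Val): 22.6 per 1000.
Codon 5 UUU (Phe): 14.7 per 1000.
Lowest frequency is 2.8 at codon 3.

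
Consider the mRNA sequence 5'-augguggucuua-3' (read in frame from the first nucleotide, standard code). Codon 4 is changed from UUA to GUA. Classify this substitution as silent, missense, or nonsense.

Position 10 falls in codon 4: UUA → Leu.
After the substitution the codon is GUA → Val.
Leu ≠ Val, so this is a missense mutation.

missense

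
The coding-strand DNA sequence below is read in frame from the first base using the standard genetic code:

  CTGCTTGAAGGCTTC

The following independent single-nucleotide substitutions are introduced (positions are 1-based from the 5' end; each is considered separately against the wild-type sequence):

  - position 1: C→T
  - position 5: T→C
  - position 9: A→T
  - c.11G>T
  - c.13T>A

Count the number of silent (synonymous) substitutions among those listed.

Codon 1: CTG (Leu) → TTG (Leu) — synonymous.
Codon 2: CTT (Leu) → CCT (Pro) — missense.
Codon 3: GAA (Glu) → GAT (Asp) — missense.
Codon 4: GGC (Gly) → GTC (Val) — missense.
Codon 5: TTC (Phe) → ATC (Ile) — missense.
Synonymous: 1 of 5.

1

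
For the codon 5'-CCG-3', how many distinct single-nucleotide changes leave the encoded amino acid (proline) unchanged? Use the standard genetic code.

Position 1: none → 0 synonymous.
Position 2: none → 0 synonymous.
Position 3: CCU, CCC, CCA → 3 synonymous.
Total: 0 + 0 + 3 = 3.

3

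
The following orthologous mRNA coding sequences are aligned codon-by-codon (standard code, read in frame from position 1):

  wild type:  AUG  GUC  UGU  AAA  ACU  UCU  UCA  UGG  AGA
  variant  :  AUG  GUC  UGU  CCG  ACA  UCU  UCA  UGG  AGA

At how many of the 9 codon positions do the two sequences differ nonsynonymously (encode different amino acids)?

1

Codon 1: AUG Met / AUG Met — identical.
Codon 2: GUC Val / GUC Val — identical.
Codon 3: UGU Cys / UGU Cys — identical.
Codon 4: AAA Lys / CCG Pro — nonsynonymous.
Codon 5: ACU Thr / ACA Thr — synonymous.
Codon 6: UCU Ser / UCU Ser — identical.
Codon 7: UCA Ser / UCA Ser — identical.
Codon 8: UGG Trp / UGG Trp — identical.
Codon 9: AGA Arg / AGA Arg — identical.
Nonsynonymous differences: 1.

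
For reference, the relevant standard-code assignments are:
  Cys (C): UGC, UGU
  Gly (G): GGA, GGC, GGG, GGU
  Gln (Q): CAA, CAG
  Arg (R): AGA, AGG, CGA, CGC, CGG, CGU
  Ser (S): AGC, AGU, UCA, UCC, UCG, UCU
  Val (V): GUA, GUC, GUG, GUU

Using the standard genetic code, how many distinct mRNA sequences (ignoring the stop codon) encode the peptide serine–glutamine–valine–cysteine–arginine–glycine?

Ser: 6 codons.
Gln: 2 codons.
Val: 4 codons.
Cys: 2 codons.
Arg: 6 codons.
Gly: 4 codons.
6 × 2 × 4 × 2 × 6 × 4 = 2304.

2304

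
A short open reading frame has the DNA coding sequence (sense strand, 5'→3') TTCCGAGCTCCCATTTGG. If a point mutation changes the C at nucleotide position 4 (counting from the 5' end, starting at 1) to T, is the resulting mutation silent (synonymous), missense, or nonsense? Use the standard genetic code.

nonsense

Position 4 falls in codon 2: CGA → Arg.
After the substitution the codon is TGA → Stop.
The new codon is a stop codon, so this is a nonsense mutation.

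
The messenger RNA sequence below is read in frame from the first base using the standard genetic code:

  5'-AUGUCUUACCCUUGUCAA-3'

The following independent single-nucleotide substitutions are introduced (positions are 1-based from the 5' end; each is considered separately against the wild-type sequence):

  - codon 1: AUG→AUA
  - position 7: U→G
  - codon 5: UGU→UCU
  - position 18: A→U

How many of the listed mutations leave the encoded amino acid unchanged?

0

Codon 1: AUG (Met) → AUA (Ile) — missense.
Codon 3: UAC (Tyr) → GAC (Asp) — missense.
Codon 5: UGU (Cys) → UCU (Ser) — missense.
Codon 6: CAA (Gln) → CAU (His) — missense.
Synonymous: 0 of 4.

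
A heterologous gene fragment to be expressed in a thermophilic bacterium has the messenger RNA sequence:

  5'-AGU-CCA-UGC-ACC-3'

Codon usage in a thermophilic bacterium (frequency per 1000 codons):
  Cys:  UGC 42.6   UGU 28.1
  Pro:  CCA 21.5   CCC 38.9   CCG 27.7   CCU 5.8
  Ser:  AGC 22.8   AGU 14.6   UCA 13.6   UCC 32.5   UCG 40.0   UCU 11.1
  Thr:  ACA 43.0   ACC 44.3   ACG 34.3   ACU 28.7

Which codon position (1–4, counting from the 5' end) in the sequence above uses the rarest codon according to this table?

1

Codon 1 AGU (Ser): 14.6 per 1000.
Codon 2 CCA (Pro): 21.5 per 1000.
Codon 3 UGC (Cys): 42.6 per 1000.
Codon 4 ACC (Thr): 44.3 per 1000.
Lowest frequency is 14.6 at codon 1.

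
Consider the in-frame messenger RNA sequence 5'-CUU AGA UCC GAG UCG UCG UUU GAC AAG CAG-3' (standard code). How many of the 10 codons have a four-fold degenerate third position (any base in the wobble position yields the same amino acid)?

Codon 1 CUU (Leu): third position 4-fold.
Codon 2 AGA (Arg): third position 2-fold.
Codon 3 UCC (Ser): third position 4-fold.
Codon 4 GAG (Glu): third position 2-fold.
Codon 5 UCG (Ser): third position 4-fold.
Codon 6 UCG (Ser): third position 4-fold.
Codon 7 UUU (Phe): third position 2-fold.
Codon 8 GAC (Asp): third position 2-fold.
Codon 9 AAG (Lys): third position 2-fold.
Codon 10 CAG (Gln): third position 2-fold.
Four-fold degenerate third positions: 4.

4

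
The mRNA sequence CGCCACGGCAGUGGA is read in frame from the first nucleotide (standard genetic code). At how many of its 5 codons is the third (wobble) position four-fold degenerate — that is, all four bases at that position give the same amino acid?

Codon 1 CGC (Arg): third position 4-fold.
Codon 2 CAC (His): third position 2-fold.
Codon 3 GGC (Gly): third position 4-fold.
Codon 4 AGU (Ser): third position 2-fold.
Codon 5 GGA (Gly): third position 4-fold.
Four-fold degenerate third positions: 3.

3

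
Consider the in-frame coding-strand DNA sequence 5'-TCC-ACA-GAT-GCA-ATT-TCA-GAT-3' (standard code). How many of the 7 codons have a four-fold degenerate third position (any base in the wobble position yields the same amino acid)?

Codon 1 TCC (Ser): third position 4-fold.
Codon 2 ACA (Thr): third position 4-fold.
Codon 3 GAT (Asp): third position 2-fold.
Codon 4 GCA (Ala): third position 4-fold.
Codon 5 ATT (Ile): third position 3-fold.
Codon 6 TCA (Ser): third position 4-fold.
Codon 7 GAT (Asp): third position 2-fold.
Four-fold degenerate third positions: 4.

4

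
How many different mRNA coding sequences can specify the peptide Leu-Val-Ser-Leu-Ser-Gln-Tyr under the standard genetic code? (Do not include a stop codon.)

20736

Leu: 6 codons.
Val: 4 codons.
Ser: 6 codons.
Leu: 6 codons.
Ser: 6 codons.
Gln: 2 codons.
Tyr: 2 codons.
6 × 4 × 6 × 6 × 6 × 2 × 2 = 20736.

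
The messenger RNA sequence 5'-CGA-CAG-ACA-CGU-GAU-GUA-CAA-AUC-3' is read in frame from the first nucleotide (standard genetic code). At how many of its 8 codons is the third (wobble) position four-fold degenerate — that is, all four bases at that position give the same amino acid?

Codon 1 CGA (Arg): third position 4-fold.
Codon 2 CAG (Gln): third position 2-fold.
Codon 3 ACA (Thr): third position 4-fold.
Codon 4 CGU (Arg): third position 4-fold.
Codon 5 GAU (Asp): third position 2-fold.
Codon 6 GUA (Val): third position 4-fold.
Codon 7 CAA (Gln): third position 2-fold.
Codon 8 AUC (Ile): third position 3-fold.
Four-fold degenerate third positions: 4.

4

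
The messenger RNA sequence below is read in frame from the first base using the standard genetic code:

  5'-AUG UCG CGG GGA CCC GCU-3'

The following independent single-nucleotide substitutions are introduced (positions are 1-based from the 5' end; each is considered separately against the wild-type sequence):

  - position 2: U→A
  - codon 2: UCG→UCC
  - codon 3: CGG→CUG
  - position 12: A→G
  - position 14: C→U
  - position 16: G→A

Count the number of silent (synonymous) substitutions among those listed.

Codon 1: AUG (Met) → AAG (Lys) — missense.
Codon 2: UCG (Ser) → UCC (Ser) — synonymous.
Codon 3: CGG (Arg) → CUG (Leu) — missense.
Codon 4: GGA (Gly) → GGG (Gly) — synonymous.
Codon 5: CCC (Pro) → CUC (Leu) — missense.
Codon 6: GCU (Ala) → ACU (Thr) — missense.
Synonymous: 2 of 6.

2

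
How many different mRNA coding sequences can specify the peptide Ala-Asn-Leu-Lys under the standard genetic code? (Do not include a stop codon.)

Ala: 4 codons.
Asn: 2 codons.
Leu: 6 codons.
Lys: 2 codons.
4 × 2 × 6 × 2 = 96.

96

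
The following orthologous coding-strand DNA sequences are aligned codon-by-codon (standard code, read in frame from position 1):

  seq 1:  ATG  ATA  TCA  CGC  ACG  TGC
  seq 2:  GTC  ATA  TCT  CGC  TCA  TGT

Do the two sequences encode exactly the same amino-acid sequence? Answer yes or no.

Codon 1: ATG Met / GTC Val — nonsynonymous.
Codon 2: ATA Ile / ATA Ile — identical.
Codon 3: TCA Ser / TCT Ser — synonymous.
Codon 4: CGC Arg / CGC Arg — identical.
Codon 5: ACG Thr / TCA Ser — nonsynonymous.
Codon 6: TGC Cys / TGT Cys — synonymous.
Nonsynonymous differences: 2 → different protein.

no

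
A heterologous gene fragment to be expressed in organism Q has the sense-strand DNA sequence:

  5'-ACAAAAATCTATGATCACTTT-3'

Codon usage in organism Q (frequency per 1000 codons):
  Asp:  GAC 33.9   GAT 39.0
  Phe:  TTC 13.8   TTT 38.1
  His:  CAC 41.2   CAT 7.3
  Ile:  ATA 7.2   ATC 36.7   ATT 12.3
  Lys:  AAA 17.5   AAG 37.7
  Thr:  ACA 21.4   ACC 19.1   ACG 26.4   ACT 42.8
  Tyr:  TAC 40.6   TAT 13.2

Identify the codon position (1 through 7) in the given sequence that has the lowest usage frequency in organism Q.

4

Codon 1 ACA (Thr): 21.4 per 1000.
Codon 2 AAA (Lys): 17.5 per 1000.
Codon 3 ATC (Ile): 36.7 per 1000.
Codon 4 TAT (Tyr): 13.2 per 1000.
Codon 5 GAT (Asp): 39.0 per 1000.
Codon 6 CAC (His): 41.2 per 1000.
Codon 7 TTT (Phe): 38.1 per 1000.
Lowest frequency is 13.2 at codon 4.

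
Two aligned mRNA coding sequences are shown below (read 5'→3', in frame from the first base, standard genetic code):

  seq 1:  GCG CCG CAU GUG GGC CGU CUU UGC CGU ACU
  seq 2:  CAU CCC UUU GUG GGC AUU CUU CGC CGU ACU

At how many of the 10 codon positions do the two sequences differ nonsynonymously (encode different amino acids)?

Codon 1: GCG Ala / CAU His — nonsynonymous.
Codon 2: CCG Pro / CCC Pro — synonymous.
Codon 3: CAU His / UUU Phe — nonsynonymous.
Codon 4: GUG Val / GUG Val — identical.
Codon 5: GGC Gly / GGC Gly — identical.
Codon 6: CGU Arg / AUU Ile — nonsynonymous.
Codon 7: CUU Leu / CUU Leu — identical.
Codon 8: UGC Cys / CGC Arg — nonsynonymous.
Codon 9: CGU Arg / CGU Arg — identical.
Codon 10: ACU Thr / ACU Thr — identical.
Nonsynonymous differences: 4.

4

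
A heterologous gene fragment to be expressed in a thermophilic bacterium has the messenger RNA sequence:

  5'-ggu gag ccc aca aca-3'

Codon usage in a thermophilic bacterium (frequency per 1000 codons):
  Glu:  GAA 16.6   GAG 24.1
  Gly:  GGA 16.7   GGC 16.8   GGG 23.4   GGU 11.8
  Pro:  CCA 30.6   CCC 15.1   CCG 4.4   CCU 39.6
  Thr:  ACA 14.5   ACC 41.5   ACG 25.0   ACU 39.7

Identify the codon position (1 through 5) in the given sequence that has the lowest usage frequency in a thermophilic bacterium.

Codon 1 GGU (Gly): 11.8 per 1000.
Codon 2 GAG (Glu): 24.1 per 1000.
Codon 3 CCC (Pro): 15.1 per 1000.
Codon 4 ACA (Thr): 14.5 per 1000.
Codon 5 ACA (Thr): 14.5 per 1000.
Lowest frequency is 11.8 at codon 1.

1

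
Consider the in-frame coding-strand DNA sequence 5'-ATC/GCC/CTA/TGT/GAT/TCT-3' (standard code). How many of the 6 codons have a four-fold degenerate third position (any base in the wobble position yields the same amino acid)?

Codon 1 ATC (Ile): third position 3-fold.
Codon 2 GCC (Ala): third position 4-fold.
Codon 3 CTA (Leu): third position 4-fold.
Codon 4 TGT (Cys): third position 2-fold.
Codon 5 GAT (Asp): third position 2-fold.
Codon 6 TCT (Ser): third position 4-fold.
Four-fold degenerate third positions: 3.

3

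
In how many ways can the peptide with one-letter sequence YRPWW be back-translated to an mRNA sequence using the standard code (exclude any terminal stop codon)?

Tyr: 2 codons.
Arg: 6 codons.
Pro: 4 codons.
Trp: 1 codon.
Trp: 1 codon.
2 × 6 × 4 × 1 × 1 = 48.

48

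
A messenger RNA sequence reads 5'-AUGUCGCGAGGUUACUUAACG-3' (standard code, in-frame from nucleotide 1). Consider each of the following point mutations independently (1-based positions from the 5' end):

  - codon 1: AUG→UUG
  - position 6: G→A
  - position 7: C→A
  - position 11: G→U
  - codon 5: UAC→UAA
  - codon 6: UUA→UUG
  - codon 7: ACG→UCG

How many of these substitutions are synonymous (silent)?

3

Codon 1: AUG (Met) → UUG (Leu) — missense.
Codon 2: UCG (Ser) → UCA (Ser) — synonymous.
Codon 3: CGA (Arg) → AGA (Arg) — synonymous.
Codon 4: GGU (Gly) → GUU (Val) — missense.
Codon 5: UAC (Tyr) → UAA (Stop) — nonsense.
Codon 6: UUA (Leu) → UUG (Leu) — synonymous.
Codon 7: ACG (Thr) → UCG (Ser) — missense.
Synonymous: 3 of 7.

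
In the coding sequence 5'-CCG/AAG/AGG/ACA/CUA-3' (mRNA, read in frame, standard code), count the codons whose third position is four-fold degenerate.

Codon 1 CCG (Pro): third position 4-fold.
Codon 2 AAG (Lys): third position 2-fold.
Codon 3 AGG (Arg): third position 2-fold.
Codon 4 ACA (Thr): third position 4-fold.
Codon 5 CUA (Leu): third position 4-fold.
Four-fold degenerate third positions: 3.

3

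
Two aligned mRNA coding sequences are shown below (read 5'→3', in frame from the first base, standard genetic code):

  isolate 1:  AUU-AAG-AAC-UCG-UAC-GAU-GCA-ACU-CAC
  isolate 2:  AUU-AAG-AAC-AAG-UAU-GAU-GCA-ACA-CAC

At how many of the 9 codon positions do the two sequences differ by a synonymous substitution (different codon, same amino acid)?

2

Codon 1: AUU Ile / AUU Ile — identical.
Codon 2: AAG Lys / AAG Lys — identical.
Codon 3: AAC Asn / AAC Asn — identical.
Codon 4: UCG Ser / AAG Lys — nonsynonymous.
Codon 5: UAC Tyr / UAU Tyr — synonymous.
Codon 6: GAU Asp / GAU Asp — identical.
Codon 7: GCA Ala / GCA Ala — identical.
Codon 8: ACU Thr / ACA Thr — synonymous.
Codon 9: CAC His / CAC His — identical.
Synonymous differences: 2.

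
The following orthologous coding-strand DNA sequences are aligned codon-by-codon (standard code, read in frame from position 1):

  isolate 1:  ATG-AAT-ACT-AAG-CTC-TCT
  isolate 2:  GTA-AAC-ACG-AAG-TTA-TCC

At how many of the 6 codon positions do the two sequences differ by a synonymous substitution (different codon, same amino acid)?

4

Codon 1: ATG Met / GTA Val — nonsynonymous.
Codon 2: AAT Asn / AAC Asn — synonymous.
Codon 3: ACT Thr / ACG Thr — synonymous.
Codon 4: AAG Lys / AAG Lys — identical.
Codon 5: CTC Leu / TTA Leu — synonymous.
Codon 6: TCT Ser / TCC Ser — synonymous.
Synonymous differences: 4.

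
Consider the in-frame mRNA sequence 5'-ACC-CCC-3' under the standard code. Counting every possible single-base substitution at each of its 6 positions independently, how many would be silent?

6

Codon 1 (ACC, Thr): 3 synonymous substitutions.
Codon 2 (CCC, Pro): 3 synonymous substitutions.
Total: 3 + 3 = 6.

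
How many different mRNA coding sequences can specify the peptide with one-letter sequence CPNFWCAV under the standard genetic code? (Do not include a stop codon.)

Cys: 2 codons.
Pro: 4 codons.
Asn: 2 codons.
Phe: 2 codons.
Trp: 1 codon.
Cys: 2 codons.
Ala: 4 codons.
Val: 4 codons.
2 × 4 × 2 × 2 × 1 × 2 × 4 × 4 = 1024.

1024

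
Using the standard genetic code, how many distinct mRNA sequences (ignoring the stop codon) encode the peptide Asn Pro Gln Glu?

32

Asn: 2 codons.
Pro: 4 codons.
Gln: 2 codons.
Glu: 2 codons.
2 × 4 × 2 × 2 = 32.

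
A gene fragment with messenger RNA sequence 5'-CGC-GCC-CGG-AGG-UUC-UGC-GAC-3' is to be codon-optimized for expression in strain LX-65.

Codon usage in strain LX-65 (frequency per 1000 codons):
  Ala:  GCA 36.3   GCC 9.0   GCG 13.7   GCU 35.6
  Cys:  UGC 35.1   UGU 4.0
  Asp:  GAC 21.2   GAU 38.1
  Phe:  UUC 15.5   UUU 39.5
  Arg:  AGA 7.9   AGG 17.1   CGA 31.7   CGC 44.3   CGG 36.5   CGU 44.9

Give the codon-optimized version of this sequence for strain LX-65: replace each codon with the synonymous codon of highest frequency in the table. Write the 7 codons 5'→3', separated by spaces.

CGU GCA CGU CGU UUU UGC GAU

Codon 1 (Arg): best is CGU at 44.9.
Codon 2 (Ala): best is GCA at 36.3.
Codon 3 (Arg): best is CGU at 44.9.
Codon 4 (Arg): best is CGU at 44.9.
Codon 5 (Phe): best is UUU at 39.5.
Codon 6 (Cys): best is UGC at 35.1.
Codon 7 (Asp): best is GAU at 38.1.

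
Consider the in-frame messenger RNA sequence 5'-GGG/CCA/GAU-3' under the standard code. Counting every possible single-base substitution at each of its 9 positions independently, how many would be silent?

7

Codon 1 (GGG, Gly): 3 synonymous substitutions.
Codon 2 (CCA, Pro): 3 synonymous substitutions.
Codon 3 (GAU, Asp): 1 synonymous substitution.
Total: 3 + 3 + 1 = 7.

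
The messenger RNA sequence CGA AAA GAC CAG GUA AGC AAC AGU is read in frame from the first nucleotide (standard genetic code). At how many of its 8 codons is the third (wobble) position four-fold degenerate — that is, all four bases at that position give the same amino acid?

Codon 1 CGA (Arg): third position 4-fold.
Codon 2 AAA (Lys): third position 2-fold.
Codon 3 GAC (Asp): third position 2-fold.
Codon 4 CAG (Gln): third position 2-fold.
Codon 5 GUA (Val): third position 4-fold.
Codon 6 AGC (Ser): third position 2-fold.
Codon 7 AAC (Asn): third position 2-fold.
Codon 8 AGU (Ser): third position 2-fold.
Four-fold degenerate third positions: 2.

2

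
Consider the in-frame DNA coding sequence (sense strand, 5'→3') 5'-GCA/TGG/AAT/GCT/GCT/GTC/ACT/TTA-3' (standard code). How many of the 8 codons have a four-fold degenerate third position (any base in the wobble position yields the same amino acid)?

5

Codon 1 GCA (Ala): third position 4-fold.
Codon 2 TGG (Trp): third position 1-fold.
Codon 3 AAT (Asn): third position 2-fold.
Codon 4 GCT (Ala): third position 4-fold.
Codon 5 GCT (Ala): third position 4-fold.
Codon 6 GTC (Val): third position 4-fold.
Codon 7 ACT (Thr): third position 4-fold.
Codon 8 TTA (Leu): third position 2-fold.
Four-fold degenerate third positions: 5.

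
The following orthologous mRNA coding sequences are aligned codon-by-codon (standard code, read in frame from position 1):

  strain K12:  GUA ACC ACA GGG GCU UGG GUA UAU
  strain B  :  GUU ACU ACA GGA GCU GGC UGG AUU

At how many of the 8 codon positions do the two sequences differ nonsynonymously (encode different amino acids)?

3

Codon 1: GUA Val / GUU Val — synonymous.
Codon 2: ACC Thr / ACU Thr — synonymous.
Codon 3: ACA Thr / ACA Thr — identical.
Codon 4: GGG Gly / GGA Gly — synonymous.
Codon 5: GCU Ala / GCU Ala — identical.
Codon 6: UGG Trp / GGC Gly — nonsynonymous.
Codon 7: GUA Val / UGG Trp — nonsynonymous.
Codon 8: UAU Tyr / AUU Ile — nonsynonymous.
Nonsynonymous differences: 3.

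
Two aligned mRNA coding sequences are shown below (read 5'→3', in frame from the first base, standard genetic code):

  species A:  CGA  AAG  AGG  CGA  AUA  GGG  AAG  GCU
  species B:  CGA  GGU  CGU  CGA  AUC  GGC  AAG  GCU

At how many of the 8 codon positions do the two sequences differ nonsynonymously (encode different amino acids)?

1

Codon 1: CGA Arg / CGA Arg — identical.
Codon 2: AAG Lys / GGU Gly — nonsynonymous.
Codon 3: AGG Arg / CGU Arg — synonymous.
Codon 4: CGA Arg / CGA Arg — identical.
Codon 5: AUA Ile / AUC Ile — synonymous.
Codon 6: GGG Gly / GGC Gly — synonymous.
Codon 7: AAG Lys / AAG Lys — identical.
Codon 8: GCU Ala / GCU Ala — identical.
Nonsynonymous differences: 1.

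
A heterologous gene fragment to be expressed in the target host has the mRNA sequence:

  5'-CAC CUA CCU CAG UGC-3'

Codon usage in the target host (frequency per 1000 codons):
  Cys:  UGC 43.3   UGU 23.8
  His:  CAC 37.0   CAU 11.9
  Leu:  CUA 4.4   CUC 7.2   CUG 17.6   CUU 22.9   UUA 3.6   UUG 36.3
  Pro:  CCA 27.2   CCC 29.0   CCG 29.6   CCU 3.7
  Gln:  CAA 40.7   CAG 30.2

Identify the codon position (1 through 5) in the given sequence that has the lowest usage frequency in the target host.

Codon 1 CAC (His): 37.0 per 1000.
Codon 2 CUA (Leu): 4.4 per 1000.
Codon 3 CCU (Pro): 3.7 per 1000.
Codon 4 CAG (Gln): 30.2 per 1000.
Codon 5 UGC (Cys): 43.3 per 1000.
Lowest frequency is 3.7 at codon 3.

3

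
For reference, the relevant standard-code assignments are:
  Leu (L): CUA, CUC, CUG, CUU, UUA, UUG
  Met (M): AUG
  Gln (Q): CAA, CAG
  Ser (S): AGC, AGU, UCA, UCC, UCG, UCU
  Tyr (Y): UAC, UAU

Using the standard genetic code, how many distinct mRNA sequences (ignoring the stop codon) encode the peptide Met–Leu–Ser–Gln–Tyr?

Met: 1 codon.
Leu: 6 codons.
Ser: 6 codons.
Gln: 2 codons.
Tyr: 2 codons.
1 × 6 × 6 × 2 × 2 = 144.

144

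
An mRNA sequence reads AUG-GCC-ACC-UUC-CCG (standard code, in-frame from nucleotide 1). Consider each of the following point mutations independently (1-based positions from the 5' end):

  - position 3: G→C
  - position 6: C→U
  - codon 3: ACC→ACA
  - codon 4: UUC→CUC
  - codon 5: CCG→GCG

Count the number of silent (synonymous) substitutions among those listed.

Codon 1: AUG (Met) → AUC (Ile) — missense.
Codon 2: GCC (Ala) → GCU (Ala) — synonymous.
Codon 3: ACC (Thr) → ACA (Thr) — synonymous.
Codon 4: UUC (Phe) → CUC (Leu) — missense.
Codon 5: CCG (Pro) → GCG (Ala) — missense.
Synonymous: 2 of 5.

2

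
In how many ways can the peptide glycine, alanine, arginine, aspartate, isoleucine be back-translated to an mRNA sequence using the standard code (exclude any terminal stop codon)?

Gly: 4 codons.
Ala: 4 codons.
Arg: 6 codons.
Asp: 2 codons.
Ile: 3 codons.
4 × 4 × 6 × 2 × 3 = 576.

576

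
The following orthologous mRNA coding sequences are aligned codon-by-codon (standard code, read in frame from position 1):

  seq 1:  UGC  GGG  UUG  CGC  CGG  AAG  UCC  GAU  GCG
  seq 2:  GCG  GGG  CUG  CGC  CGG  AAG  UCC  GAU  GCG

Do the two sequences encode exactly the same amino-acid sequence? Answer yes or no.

no

Codon 1: UGC Cys / GCG Ala — nonsynonymous.
Codon 2: GGG Gly / GGG Gly — identical.
Codon 3: UUG Leu / CUG Leu — synonymous.
Codon 4: CGC Arg / CGC Arg — identical.
Codon 5: CGG Arg / CGG Arg — identical.
Codon 6: AAG Lys / AAG Lys — identical.
Codon 7: UCC Ser / UCC Ser — identical.
Codon 8: GAU Asp / GAU Asp — identical.
Codon 9: GCG Ala / GCG Ala — identical.
Nonsynonymous differences: 1 → different protein.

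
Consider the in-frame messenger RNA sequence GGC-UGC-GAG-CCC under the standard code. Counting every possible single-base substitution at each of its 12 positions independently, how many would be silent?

Codon 1 (GGC, Gly): 3 synonymous substitutions.
Codon 2 (UGC, Cys): 1 synonymous substitution.
Codon 3 (GAG, Glu): 1 synonymous substitution.
Codon 4 (CCC, Pro): 3 synonymous substitutions.
Total: 3 + 1 + 1 + 3 = 8.

8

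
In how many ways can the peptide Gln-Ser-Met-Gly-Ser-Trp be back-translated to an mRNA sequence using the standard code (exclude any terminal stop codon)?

Gln: 2 codons.
Ser: 6 codons.
Met: 1 codon.
Gly: 4 codons.
Ser: 6 codons.
Trp: 1 codon.
2 × 6 × 1 × 4 × 6 × 1 = 288.

288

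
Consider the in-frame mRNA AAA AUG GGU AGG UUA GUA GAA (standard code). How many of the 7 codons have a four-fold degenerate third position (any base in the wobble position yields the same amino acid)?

2

Codon 1 AAA (Lys): third position 2-fold.
Codon 2 AUG (Met): third position 1-fold.
Codon 3 GGU (Gly): third position 4-fold.
Codon 4 AGG (Arg): third position 2-fold.
Codon 5 UUA (Leu): third position 2-fold.
Codon 6 GUA (Val): third position 4-fold.
Codon 7 GAA (Glu): third position 2-fold.
Four-fold degenerate third positions: 2.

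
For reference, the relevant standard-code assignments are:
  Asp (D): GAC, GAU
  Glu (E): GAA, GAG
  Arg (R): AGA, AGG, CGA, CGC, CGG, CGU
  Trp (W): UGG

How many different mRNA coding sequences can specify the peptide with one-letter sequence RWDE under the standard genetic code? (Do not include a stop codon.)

Arg: 6 codons.
Trp: 1 codon.
Asp: 2 codons.
Glu: 2 codons.
6 × 1 × 2 × 2 = 24.

24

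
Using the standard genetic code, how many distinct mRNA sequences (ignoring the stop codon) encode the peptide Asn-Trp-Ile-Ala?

Asn: 2 codons.
Trp: 1 codon.
Ile: 3 codons.
Ala: 4 codons.
2 × 1 × 3 × 4 = 24.

24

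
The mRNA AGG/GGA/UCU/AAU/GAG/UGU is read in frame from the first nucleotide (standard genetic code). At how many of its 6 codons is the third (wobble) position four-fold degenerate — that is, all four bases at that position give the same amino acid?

2

Codon 1 AGG (Arg): third position 2-fold.
Codon 2 GGA (Gly): third position 4-fold.
Codon 3 UCU (Ser): third position 4-fold.
Codon 4 AAU (Asn): third position 2-fold.
Codon 5 GAG (Glu): third position 2-fold.
Codon 6 UGU (Cys): third position 2-fold.
Four-fold degenerate third positions: 2.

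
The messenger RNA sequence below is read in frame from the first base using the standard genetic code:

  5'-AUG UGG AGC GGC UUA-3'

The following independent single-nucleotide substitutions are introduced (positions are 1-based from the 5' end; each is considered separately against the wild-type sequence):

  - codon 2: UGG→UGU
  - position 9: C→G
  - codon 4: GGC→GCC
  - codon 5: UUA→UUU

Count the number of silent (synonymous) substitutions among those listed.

0

Codon 2: UGG (Trp) → UGU (Cys) — missense.
Codon 3: AGC (Ser) → AGG (Arg) — missense.
Codon 4: GGC (Gly) → GCC (Ala) — missense.
Codon 5: UUA (Leu) → UUU (Phe) — missense.
Synonymous: 0 of 4.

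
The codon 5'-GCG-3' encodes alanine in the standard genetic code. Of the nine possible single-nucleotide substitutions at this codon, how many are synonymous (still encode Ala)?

3

Position 1: none → 0 synonymous.
Position 2: none → 0 synonymous.
Position 3: GCT, GCC, GCA → 3 synonymous.
Total: 0 + 0 + 3 = 3.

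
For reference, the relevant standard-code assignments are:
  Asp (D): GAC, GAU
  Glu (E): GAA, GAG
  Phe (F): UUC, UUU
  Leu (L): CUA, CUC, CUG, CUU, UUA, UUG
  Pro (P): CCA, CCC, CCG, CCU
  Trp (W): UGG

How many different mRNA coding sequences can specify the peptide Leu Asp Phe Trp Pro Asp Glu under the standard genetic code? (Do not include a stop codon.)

Leu: 6 codons.
Asp: 2 codons.
Phe: 2 codons.
Trp: 1 codon.
Pro: 4 codons.
Asp: 2 codons.
Glu: 2 codons.
6 × 2 × 2 × 1 × 4 × 2 × 2 = 384.

384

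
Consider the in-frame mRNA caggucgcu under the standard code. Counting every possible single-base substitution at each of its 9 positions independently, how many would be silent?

Codon 1 (CAG, Gln): 1 synonymous substitution.
Codon 2 (GUC, Val): 3 synonymous substitutions.
Codon 3 (GCU, Ala): 3 synonymous substitutions.
Total: 1 + 3 + 3 = 7.

7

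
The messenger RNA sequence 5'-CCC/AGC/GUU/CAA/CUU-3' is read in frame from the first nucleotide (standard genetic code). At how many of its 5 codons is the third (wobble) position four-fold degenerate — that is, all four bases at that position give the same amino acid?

3

Codon 1 CCC (Pro): third position 4-fold.
Codon 2 AGC (Ser): third position 2-fold.
Codon 3 GUU (Val): third position 4-fold.
Codon 4 CAA (Gln): third position 2-fold.
Codon 5 CUU (Leu): third position 4-fold.
Four-fold degenerate third positions: 3.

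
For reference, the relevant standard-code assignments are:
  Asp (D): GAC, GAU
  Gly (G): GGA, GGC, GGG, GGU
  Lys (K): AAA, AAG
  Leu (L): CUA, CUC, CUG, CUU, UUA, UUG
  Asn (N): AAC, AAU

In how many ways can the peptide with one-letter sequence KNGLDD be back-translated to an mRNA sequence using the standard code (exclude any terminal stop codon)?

384

Lys: 2 codons.
Asn: 2 codons.
Gly: 4 codons.
Leu: 6 codons.
Asp: 2 codons.
Asp: 2 codons.
2 × 2 × 4 × 6 × 2 × 2 = 384.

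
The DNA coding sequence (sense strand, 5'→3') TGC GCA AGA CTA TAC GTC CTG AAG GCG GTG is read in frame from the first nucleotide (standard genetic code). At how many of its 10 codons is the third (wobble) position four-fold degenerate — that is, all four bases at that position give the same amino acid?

Codon 1 TGC (Cys): third position 2-fold.
Codon 2 GCA (Ala): third position 4-fold.
Codon 3 AGA (Arg): third position 2-fold.
Codon 4 CTA (Leu): third position 4-fold.
Codon 5 TAC (Tyr): third position 2-fold.
Codon 6 GTC (Val): third position 4-fold.
Codon 7 CTG (Leu): third position 4-fold.
Codon 8 AAG (Lys): third position 2-fold.
Codon 9 GCG (Ala): third position 4-fold.
Codon 10 GTG (Val): third position 4-fold.
Four-fold degenerate third positions: 6.

6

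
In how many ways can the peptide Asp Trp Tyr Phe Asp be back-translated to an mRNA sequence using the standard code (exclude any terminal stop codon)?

Asp: 2 codons.
Trp: 1 codon.
Tyr: 2 codons.
Phe: 2 codons.
Asp: 2 codons.
2 × 1 × 2 × 2 × 2 = 16.

16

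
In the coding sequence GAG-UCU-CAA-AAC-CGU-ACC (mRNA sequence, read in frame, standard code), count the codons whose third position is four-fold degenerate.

Codon 1 GAG (Glu): third position 2-fold.
Codon 2 UCU (Ser): third position 4-fold.
Codon 3 CAA (Gln): third position 2-fold.
Codon 4 AAC (Asn): third position 2-fold.
Codon 5 CGU (Arg): third position 4-fold.
Codon 6 ACC (Thr): third position 4-fold.
Four-fold degenerate third positions: 3.

3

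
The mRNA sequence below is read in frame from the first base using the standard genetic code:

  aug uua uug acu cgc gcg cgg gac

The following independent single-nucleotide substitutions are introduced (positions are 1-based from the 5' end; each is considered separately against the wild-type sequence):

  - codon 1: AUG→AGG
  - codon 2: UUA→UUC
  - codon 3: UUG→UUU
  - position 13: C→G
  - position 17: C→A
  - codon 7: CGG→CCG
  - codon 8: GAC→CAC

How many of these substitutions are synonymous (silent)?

0

Codon 1: AUG (Met) → AGG (Arg) — missense.
Codon 2: UUA (Leu) → UUC (Phe) — missense.
Codon 3: UUG (Leu) → UUU (Phe) — missense.
Codon 5: CGC (Arg) → GGC (Gly) — missense.
Codon 6: GCG (Ala) → GAG (Glu) — missense.
Codon 7: CGG (Arg) → CCG (Pro) — missense.
Codon 8: GAC (Asp) → CAC (His) — missense.
Synonymous: 0 of 7.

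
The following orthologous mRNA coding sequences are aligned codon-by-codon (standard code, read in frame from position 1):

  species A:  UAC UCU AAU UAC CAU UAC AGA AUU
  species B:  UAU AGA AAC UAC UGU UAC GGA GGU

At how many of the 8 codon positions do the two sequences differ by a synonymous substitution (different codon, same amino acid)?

2

Codon 1: UAC Tyr / UAU Tyr — synonymous.
Codon 2: UCU Ser / AGA Arg — nonsynonymous.
Codon 3: AAU Asn / AAC Asn — synonymous.
Codon 4: UAC Tyr / UAC Tyr — identical.
Codon 5: CAU His / UGU Cys — nonsynonymous.
Codon 6: UAC Tyr / UAC Tyr — identical.
Codon 7: AGA Arg / GGA Gly — nonsynonymous.
Codon 8: AUU Ile / GGU Gly — nonsynonymous.
Synonymous differences: 2.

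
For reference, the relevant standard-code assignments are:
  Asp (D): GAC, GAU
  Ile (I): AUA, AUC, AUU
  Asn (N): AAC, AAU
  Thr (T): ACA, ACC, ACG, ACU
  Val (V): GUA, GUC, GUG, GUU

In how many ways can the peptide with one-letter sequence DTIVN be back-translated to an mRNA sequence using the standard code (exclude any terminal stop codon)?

192

Asp: 2 codons.
Thr: 4 codons.
Ile: 3 codons.
Val: 4 codons.
Asn: 2 codons.
2 × 4 × 3 × 4 × 2 = 192.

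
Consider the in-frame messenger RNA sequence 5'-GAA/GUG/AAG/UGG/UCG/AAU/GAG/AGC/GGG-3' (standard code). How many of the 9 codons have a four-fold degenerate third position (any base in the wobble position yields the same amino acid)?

3

Codon 1 GAA (Glu): third position 2-fold.
Codon 2 GUG (Val): third position 4-fold.
Codon 3 AAG (Lys): third position 2-fold.
Codon 4 UGG (Trp): third position 1-fold.
Codon 5 UCG (Ser): third position 4-fold.
Codon 6 AAU (Asn): third position 2-fold.
Codon 7 GAG (Glu): third position 2-fold.
Codon 8 AGC (Ser): third position 2-fold.
Codon 9 GGG (Gly): third position 4-fold.
Four-fold degenerate third positions: 3.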